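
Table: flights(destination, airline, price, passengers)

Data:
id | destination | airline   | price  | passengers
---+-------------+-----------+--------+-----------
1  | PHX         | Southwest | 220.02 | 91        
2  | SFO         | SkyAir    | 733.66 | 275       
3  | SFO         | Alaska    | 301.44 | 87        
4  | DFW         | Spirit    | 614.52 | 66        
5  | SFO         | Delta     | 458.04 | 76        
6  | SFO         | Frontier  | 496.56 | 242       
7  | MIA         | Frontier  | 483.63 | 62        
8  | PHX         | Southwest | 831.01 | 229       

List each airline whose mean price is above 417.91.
SELECT airline, AVG(price)
FROM flights
GROUP BY airline
HAVING AVG(price) > 417.91

Result:
  Delta: avg=458.04
  Frontier: avg=490.10
  SkyAir: avg=733.66
  Southwest: avg=525.52
  Spirit: avg=614.52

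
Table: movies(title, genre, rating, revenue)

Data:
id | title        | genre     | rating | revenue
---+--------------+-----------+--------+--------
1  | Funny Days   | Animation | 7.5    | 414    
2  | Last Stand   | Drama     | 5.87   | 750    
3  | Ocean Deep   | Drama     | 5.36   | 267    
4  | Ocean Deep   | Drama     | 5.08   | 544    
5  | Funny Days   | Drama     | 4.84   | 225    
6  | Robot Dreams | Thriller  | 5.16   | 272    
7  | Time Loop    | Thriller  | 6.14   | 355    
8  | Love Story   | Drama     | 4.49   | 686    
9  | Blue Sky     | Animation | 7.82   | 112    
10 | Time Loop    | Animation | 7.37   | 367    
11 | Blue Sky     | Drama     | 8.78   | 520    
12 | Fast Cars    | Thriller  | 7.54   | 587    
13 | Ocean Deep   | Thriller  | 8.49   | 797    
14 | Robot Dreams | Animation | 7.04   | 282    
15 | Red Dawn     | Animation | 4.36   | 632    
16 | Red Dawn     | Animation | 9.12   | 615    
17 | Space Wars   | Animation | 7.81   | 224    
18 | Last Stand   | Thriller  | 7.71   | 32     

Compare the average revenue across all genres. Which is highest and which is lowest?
SELECT genre, AVG(revenue)
FROM movies
GROUP BY genre
ORDER BY AVG(revenue)

All groups:
  Animation: 378.00
  Thriller: 408.60
  Drama: 498.67

Highest: Drama (498.67)
Lowest: Animation (378.00)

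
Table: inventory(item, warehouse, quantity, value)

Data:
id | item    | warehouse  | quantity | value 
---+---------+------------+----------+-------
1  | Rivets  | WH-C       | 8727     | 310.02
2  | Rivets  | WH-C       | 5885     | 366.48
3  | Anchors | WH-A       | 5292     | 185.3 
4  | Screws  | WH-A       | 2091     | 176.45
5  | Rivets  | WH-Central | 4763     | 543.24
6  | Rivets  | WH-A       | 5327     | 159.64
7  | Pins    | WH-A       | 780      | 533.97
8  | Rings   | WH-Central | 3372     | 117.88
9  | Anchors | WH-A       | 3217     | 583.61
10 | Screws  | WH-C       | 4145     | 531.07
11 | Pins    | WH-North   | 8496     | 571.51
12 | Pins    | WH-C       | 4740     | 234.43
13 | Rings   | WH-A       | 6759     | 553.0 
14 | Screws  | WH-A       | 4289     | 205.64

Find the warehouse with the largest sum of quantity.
SELECT warehouse, SUM(quantity) as val
FROM inventory
GROUP BY warehouse
ORDER BY val DESC
LIMIT 1

Result: WH-A with sum(quantity) = 27755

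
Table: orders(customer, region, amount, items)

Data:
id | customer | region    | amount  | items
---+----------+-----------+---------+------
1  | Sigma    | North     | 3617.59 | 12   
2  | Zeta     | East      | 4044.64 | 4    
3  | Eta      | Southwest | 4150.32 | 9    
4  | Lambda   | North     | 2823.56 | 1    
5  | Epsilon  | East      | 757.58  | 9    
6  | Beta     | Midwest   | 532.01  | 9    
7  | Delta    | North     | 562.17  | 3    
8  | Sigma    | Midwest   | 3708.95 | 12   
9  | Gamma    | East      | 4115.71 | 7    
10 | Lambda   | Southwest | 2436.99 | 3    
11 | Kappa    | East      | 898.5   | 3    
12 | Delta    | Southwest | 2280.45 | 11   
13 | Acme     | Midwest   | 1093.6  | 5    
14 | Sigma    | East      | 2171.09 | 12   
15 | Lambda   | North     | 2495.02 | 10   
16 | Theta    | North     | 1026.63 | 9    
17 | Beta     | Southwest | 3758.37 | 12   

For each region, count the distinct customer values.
SELECT region, COUNT(DISTINCT customer)
FROM orders
GROUP BY region

Result:
  East: 5 distinct
  Midwest: 3 distinct
  North: 4 distinct
  Southwest: 4 distinct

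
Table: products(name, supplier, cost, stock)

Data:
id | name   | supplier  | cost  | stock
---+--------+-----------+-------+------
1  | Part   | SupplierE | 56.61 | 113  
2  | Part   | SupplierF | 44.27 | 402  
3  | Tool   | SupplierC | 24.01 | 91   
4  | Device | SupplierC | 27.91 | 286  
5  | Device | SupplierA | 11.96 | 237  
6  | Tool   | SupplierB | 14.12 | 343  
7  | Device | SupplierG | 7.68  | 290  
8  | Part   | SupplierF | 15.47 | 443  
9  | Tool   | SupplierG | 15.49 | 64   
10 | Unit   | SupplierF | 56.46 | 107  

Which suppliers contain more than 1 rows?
SELECT supplier, COUNT(*) as cnt
FROM products
GROUP BY supplier
HAVING COUNT(*) > 1

Result:
  SupplierC: 2
  SupplierF: 3
  SupplierG: 2

Note: HAVING filters groups after aggregation, WHERE filters rows before.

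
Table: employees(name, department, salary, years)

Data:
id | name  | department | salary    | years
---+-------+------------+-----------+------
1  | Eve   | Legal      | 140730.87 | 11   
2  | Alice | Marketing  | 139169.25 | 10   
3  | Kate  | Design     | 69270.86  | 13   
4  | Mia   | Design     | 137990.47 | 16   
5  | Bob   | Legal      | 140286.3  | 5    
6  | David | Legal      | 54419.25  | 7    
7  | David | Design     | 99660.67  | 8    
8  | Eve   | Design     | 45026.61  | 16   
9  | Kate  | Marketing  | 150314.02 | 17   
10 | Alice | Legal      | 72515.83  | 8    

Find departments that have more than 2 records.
SELECT department, COUNT(*) as cnt
FROM employees
GROUP BY department
HAVING COUNT(*) > 2

Result:
  Design: 4
  Legal: 4

Note: HAVING filters groups after aggregation, WHERE filters rows before.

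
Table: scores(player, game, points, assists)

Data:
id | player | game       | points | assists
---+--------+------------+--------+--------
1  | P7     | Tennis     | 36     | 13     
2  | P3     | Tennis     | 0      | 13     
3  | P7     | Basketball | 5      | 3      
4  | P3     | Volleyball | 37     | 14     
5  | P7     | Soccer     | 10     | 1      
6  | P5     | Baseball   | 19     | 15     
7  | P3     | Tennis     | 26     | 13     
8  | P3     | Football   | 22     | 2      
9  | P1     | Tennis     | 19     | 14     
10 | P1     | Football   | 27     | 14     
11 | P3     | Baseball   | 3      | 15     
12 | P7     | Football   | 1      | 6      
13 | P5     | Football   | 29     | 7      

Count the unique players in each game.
SELECT game, COUNT(DISTINCT player)
FROM scores
GROUP BY game

Result:
  Baseball: 2 distinct
  Basketball: 1 distinct
  Football: 4 distinct
  Soccer: 1 distinct
  Tennis: 3 distinct
  Volleyball: 1 distinct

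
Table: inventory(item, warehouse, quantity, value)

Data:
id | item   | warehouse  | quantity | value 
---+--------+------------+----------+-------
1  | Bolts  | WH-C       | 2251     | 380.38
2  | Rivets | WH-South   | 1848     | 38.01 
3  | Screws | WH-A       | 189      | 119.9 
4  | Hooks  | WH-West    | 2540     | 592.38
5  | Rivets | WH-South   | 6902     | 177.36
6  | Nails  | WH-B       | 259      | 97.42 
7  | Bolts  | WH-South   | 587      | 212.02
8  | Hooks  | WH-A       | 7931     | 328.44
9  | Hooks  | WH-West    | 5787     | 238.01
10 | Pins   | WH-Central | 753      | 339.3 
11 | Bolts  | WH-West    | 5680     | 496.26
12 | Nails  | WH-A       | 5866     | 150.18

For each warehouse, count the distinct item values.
SELECT warehouse, COUNT(DISTINCT item)
FROM inventory
GROUP BY warehouse

Result:
  WH-A: 3 distinct
  WH-B: 1 distinct
  WH-C: 1 distinct
  WH-Central: 1 distinct
  WH-South: 2 distinct
  WH-West: 2 distinct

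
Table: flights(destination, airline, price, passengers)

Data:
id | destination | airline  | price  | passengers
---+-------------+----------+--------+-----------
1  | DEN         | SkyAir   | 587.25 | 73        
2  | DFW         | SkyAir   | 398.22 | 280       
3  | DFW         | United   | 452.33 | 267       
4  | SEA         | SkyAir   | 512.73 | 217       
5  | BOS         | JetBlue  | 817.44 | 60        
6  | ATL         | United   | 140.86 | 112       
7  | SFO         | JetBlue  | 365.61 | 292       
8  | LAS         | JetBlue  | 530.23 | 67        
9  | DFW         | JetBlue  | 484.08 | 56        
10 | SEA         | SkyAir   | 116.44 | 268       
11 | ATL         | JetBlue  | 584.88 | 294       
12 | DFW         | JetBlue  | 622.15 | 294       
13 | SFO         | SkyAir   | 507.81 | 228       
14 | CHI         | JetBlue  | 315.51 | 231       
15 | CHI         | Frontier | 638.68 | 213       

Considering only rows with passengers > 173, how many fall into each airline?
SELECT airline, COUNT(*)
FROM flights
WHERE passengers > 173
GROUP BY airline

Note: WHERE filters rows before grouping.

Result:
  Frontier: 1
  JetBlue: 4
  SkyAir: 4
  United: 1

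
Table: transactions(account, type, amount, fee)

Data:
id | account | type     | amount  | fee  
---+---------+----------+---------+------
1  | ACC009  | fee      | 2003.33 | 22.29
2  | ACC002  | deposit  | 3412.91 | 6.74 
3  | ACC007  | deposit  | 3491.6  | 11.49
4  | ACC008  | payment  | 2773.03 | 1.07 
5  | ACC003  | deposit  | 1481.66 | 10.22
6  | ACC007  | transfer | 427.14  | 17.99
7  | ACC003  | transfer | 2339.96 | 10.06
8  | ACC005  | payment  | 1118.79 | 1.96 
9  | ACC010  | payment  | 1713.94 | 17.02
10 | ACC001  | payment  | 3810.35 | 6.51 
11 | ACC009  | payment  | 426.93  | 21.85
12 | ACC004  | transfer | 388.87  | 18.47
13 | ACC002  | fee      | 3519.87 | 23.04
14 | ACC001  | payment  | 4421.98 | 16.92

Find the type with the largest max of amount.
SELECT type, MAX(amount) as val
FROM transactions
GROUP BY type
ORDER BY val DESC
LIMIT 1

Result: payment with max(amount) = 4421.98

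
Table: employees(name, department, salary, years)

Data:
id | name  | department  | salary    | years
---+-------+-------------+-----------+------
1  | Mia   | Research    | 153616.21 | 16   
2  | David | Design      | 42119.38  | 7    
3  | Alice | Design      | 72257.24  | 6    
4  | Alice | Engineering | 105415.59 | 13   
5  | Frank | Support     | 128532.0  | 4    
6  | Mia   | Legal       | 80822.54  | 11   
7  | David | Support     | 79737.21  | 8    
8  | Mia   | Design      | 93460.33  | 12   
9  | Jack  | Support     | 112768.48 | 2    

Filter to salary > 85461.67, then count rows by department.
SELECT department, COUNT(*)
FROM employees
WHERE salary > 85461.67
GROUP BY department

Note: WHERE filters rows before grouping.

Result:
  Design: 1
  Engineering: 1
  Research: 1
  Support: 2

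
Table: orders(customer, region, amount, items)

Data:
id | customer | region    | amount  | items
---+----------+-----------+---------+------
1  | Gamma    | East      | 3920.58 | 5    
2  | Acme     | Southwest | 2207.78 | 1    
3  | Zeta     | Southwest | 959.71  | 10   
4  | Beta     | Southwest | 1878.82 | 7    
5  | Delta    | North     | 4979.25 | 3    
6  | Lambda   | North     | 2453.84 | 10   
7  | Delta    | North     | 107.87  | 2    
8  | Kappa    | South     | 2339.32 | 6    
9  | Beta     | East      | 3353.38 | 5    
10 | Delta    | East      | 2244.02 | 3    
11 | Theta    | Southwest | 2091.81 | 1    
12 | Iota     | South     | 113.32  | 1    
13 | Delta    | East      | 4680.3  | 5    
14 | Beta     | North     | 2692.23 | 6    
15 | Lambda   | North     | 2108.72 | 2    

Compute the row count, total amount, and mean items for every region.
SELECT region,
       COUNT(*) as cnt,
       SUM(amount) as total_amount,
       AVG(items) as avg_items
FROM orders
GROUP BY region

Result:
  East: 4 records, 14198.28 total amount, 4.50 avg items
  North: 5 records, 12341.91 total amount, 4.60 avg items
  South: 2 records, 2452.64 total amount, 3.50 avg items
  Southwest: 4 records, 7138.12 total amount, 4.75 avg items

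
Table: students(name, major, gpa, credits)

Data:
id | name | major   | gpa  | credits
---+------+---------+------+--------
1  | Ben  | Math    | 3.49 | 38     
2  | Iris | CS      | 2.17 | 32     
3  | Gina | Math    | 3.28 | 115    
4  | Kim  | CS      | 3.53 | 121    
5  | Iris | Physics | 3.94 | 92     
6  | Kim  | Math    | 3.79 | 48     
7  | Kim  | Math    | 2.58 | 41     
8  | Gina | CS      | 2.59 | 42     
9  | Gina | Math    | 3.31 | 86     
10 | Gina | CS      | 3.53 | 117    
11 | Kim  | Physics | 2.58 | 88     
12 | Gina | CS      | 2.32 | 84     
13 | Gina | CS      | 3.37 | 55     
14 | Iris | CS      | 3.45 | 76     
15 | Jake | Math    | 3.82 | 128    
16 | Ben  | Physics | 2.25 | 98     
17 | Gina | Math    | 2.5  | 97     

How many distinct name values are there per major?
SELECT major, COUNT(DISTINCT name)
FROM students
GROUP BY major

Result:
  CS: 3 distinct
  Math: 4 distinct
  Physics: 3 distinct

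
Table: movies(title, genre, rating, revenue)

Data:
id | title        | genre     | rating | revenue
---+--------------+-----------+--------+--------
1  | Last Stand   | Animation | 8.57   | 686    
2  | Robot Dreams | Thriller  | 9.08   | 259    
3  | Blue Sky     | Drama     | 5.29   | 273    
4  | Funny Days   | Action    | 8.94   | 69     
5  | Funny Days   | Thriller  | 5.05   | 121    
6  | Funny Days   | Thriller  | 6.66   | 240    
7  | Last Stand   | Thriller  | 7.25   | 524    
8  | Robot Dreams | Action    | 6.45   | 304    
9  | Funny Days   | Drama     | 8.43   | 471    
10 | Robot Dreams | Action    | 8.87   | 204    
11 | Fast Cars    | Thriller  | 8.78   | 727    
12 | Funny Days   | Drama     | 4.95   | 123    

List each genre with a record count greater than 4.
SELECT genre, COUNT(*) as cnt
FROM movies
GROUP BY genre
HAVING COUNT(*) > 4

Result:
  Thriller: 5

Note: HAVING filters groups after aggregation, WHERE filters rows before.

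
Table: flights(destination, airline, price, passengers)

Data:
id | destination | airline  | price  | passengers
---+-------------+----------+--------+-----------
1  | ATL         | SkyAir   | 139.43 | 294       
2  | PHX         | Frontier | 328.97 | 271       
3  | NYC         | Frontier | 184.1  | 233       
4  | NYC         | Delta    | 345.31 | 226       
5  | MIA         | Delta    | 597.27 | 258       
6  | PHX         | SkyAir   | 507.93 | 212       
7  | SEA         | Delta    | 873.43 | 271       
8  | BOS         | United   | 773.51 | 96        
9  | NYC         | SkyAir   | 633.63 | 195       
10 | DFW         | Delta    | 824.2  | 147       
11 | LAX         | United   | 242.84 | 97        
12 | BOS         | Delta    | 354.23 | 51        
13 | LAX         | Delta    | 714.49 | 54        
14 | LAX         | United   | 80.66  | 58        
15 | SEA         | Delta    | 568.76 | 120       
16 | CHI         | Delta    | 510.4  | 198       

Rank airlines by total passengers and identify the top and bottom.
SELECT airline, SUM(passengers)
FROM flights
GROUP BY airline
ORDER BY SUM(passengers)

All groups:
  United: 251
  Frontier: 504
  SkyAir: 701
  Delta: 1325

Highest: Delta (1325)
Lowest: United (251)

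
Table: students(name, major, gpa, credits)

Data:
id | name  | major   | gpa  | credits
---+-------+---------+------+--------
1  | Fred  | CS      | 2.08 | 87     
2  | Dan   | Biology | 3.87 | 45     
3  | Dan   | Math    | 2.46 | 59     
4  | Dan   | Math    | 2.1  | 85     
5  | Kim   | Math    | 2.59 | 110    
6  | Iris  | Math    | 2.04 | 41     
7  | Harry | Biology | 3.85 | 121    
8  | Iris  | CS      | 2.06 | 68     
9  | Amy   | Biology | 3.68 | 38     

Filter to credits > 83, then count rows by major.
SELECT major, COUNT(*)
FROM students
WHERE credits > 83
GROUP BY major

Note: WHERE filters rows before grouping.

Result:
  Biology: 1
  CS: 1
  Math: 2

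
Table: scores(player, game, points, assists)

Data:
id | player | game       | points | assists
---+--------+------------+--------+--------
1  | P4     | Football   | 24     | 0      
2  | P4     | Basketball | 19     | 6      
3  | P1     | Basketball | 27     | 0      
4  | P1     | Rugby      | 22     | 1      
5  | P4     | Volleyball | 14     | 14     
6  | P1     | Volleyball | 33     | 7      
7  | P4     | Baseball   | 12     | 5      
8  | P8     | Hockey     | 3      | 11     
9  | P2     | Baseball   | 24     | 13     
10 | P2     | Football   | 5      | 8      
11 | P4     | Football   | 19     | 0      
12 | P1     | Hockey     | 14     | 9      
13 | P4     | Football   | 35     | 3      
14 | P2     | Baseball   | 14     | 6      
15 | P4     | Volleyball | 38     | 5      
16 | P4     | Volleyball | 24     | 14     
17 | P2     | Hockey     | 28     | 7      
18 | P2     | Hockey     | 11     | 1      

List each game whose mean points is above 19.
SELECT game, AVG(points)
FROM scores
GROUP BY game
HAVING AVG(points) > 19

Result:
  Basketball: avg=23.00
  Football: avg=20.75
  Rugby: avg=22.00
  Volleyball: avg=27.25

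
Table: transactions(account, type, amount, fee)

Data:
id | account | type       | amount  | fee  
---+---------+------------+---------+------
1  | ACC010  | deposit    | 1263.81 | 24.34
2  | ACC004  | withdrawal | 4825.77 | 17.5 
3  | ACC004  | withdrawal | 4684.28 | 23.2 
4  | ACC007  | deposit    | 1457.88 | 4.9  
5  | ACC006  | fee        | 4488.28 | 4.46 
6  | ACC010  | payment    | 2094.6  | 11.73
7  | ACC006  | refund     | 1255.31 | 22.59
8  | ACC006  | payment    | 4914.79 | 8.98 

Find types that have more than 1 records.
SELECT type, COUNT(*) as cnt
FROM transactions
GROUP BY type
HAVING COUNT(*) > 1

Result:
  deposit: 2
  payment: 2
  withdrawal: 2

Note: HAVING filters groups after aggregation, WHERE filters rows before.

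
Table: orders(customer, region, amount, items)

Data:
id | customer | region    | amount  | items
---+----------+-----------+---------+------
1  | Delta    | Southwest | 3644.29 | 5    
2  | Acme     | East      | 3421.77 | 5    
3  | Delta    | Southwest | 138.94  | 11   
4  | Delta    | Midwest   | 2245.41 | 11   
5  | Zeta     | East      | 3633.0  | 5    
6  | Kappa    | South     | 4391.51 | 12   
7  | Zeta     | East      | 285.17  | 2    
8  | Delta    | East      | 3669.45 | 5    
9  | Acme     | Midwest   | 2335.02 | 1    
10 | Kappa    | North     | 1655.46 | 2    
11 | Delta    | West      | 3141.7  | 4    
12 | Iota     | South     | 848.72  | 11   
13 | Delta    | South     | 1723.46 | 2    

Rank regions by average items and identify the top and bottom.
SELECT region, AVG(items)
FROM orders
GROUP BY region
ORDER BY AVG(items)

All groups:
  North: 2.00
  West: 4.00
  East: 4.25
  Midwest: 6.00
  Southwest: 8.00
  South: 8.33

Highest: South (8.33)
Lowest: North (2.00)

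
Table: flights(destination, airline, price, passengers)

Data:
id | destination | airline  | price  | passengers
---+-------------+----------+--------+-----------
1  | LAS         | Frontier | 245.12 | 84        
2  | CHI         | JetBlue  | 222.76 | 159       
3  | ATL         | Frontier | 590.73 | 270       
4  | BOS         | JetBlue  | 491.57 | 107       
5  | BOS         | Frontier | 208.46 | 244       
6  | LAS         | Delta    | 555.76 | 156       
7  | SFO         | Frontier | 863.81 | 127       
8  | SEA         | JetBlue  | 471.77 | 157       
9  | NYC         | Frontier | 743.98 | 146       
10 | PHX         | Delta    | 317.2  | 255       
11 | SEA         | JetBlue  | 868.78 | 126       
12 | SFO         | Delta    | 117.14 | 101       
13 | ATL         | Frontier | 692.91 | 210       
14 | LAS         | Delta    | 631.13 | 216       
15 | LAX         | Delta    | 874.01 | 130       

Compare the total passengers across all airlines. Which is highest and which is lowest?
SELECT airline, SUM(passengers)
FROM flights
GROUP BY airline
ORDER BY SUM(passengers)

All groups:
  JetBlue: 549
  Delta: 858
  Frontier: 1081

Highest: Frontier (1081)
Lowest: JetBlue (549)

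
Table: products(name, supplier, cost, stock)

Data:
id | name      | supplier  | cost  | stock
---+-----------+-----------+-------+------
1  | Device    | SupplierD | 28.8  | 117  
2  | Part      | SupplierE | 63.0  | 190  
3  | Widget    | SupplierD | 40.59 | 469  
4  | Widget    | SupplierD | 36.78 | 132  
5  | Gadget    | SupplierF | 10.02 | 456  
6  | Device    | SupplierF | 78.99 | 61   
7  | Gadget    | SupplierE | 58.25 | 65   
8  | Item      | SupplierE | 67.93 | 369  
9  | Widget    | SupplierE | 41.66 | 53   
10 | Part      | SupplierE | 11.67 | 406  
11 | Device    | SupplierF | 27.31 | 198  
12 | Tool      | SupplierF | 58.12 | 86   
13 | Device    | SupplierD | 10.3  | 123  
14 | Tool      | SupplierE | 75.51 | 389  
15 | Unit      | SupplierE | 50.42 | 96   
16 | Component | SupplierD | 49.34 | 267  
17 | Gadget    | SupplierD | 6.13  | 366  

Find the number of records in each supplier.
SELECT supplier, COUNT(*) as count
FROM products
GROUP BY supplier

Result:
  SupplierD: 6
  SupplierE: 7
  SupplierF: 4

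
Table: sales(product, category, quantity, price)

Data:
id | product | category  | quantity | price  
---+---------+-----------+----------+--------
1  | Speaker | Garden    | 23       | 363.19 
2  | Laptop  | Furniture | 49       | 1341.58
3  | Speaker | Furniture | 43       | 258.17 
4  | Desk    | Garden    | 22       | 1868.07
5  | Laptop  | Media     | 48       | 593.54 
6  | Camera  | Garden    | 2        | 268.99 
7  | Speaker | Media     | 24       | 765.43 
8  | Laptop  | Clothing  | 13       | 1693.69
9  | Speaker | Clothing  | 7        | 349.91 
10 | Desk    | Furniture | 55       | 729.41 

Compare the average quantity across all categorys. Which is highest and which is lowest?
SELECT category, AVG(quantity)
FROM sales
GROUP BY category
ORDER BY AVG(quantity)

All groups:
  Clothing: 10.00
  Garden: 15.67
  Media: 36.00
  Furniture: 49.00

Highest: Furniture (49.00)
Lowest: Clothing (10.00)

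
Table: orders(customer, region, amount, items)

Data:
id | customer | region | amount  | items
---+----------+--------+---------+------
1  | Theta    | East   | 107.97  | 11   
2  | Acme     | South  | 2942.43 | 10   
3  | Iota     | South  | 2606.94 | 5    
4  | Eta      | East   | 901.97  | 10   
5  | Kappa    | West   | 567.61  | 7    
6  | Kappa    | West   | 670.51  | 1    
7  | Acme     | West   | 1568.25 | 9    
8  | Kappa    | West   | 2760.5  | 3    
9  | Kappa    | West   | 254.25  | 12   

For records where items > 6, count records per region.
SELECT region, COUNT(*)
FROM orders
WHERE items > 6
GROUP BY region

Note: WHERE filters rows before grouping.

Result:
  East: 2
  South: 1
  West: 3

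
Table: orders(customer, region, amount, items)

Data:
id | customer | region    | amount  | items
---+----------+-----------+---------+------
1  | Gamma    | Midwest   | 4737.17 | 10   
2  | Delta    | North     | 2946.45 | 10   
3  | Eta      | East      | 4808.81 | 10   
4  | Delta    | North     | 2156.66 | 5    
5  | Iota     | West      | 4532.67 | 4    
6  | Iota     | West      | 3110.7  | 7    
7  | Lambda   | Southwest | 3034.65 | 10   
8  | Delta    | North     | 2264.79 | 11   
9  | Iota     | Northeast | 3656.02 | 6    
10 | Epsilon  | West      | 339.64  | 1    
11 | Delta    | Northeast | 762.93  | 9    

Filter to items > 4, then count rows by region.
SELECT region, COUNT(*)
FROM orders
WHERE items > 4
GROUP BY region

Note: WHERE filters rows before grouping.

Result:
  East: 1
  Midwest: 1
  North: 3
  Northeast: 2
  Southwest: 1
  West: 1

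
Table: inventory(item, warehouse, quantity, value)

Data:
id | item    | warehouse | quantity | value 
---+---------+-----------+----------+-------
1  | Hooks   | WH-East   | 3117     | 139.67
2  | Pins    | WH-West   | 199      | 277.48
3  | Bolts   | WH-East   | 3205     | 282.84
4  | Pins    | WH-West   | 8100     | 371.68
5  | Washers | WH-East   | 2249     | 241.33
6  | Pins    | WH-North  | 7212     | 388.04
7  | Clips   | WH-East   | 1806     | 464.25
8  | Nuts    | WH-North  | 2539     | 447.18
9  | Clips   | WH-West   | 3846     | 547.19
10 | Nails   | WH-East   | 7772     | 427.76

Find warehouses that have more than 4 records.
SELECT warehouse, COUNT(*) as cnt
FROM inventory
GROUP BY warehouse
HAVING COUNT(*) > 4

Result:
  WH-East: 5

Note: HAVING filters groups after aggregation, WHERE filters rows before.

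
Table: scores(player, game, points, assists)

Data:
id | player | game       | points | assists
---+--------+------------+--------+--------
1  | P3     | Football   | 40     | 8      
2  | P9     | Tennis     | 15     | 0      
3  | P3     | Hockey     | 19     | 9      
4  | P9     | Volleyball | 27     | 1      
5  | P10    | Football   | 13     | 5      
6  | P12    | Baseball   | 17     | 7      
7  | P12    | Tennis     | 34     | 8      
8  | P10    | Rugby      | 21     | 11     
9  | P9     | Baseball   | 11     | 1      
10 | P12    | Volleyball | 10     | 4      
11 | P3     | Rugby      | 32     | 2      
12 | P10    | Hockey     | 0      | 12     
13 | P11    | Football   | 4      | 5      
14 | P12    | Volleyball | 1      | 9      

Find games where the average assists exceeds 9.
SELECT game, AVG(assists)
FROM scores
GROUP BY game
HAVING AVG(assists) > 9

Result:
  Hockey: avg=10.50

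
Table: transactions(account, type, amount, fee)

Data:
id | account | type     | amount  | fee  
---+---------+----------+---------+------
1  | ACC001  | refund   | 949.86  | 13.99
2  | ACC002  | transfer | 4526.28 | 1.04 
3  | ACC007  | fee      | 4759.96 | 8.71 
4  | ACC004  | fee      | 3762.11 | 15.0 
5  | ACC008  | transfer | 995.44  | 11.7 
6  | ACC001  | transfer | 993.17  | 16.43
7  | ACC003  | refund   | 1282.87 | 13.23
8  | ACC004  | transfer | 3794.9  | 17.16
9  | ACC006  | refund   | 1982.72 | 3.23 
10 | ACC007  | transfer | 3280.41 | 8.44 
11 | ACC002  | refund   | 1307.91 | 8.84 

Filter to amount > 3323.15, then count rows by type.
SELECT type, COUNT(*)
FROM transactions
WHERE amount > 3323.15
GROUP BY type

Note: WHERE filters rows before grouping.

Result:
  fee: 2
  transfer: 2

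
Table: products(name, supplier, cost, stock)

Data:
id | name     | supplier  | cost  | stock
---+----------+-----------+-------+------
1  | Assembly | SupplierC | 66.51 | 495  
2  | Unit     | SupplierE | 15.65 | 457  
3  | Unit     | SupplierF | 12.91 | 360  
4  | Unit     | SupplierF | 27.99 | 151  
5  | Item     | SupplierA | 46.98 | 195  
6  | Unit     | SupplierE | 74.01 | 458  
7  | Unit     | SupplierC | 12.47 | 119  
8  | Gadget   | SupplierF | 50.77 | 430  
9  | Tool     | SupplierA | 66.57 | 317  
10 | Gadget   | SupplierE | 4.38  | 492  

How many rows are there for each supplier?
SELECT supplier, COUNT(*) as count
FROM products
GROUP BY supplier

Result:
  SupplierA: 2
  SupplierC: 2
  SupplierE: 3
  SupplierF: 3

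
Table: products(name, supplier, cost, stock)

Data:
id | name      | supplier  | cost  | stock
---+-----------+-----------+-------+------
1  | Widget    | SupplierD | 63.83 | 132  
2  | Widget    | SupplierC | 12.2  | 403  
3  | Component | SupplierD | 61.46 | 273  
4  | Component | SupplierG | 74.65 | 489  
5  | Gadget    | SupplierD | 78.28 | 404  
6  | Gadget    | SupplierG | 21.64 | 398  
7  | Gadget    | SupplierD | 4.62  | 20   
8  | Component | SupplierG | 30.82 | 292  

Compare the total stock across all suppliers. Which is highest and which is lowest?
SELECT supplier, SUM(stock)
FROM products
GROUP BY supplier
ORDER BY SUM(stock)

All groups:
  SupplierC: 403
  SupplierD: 829
  SupplierG: 1179

Highest: SupplierG (1179)
Lowest: SupplierC (403)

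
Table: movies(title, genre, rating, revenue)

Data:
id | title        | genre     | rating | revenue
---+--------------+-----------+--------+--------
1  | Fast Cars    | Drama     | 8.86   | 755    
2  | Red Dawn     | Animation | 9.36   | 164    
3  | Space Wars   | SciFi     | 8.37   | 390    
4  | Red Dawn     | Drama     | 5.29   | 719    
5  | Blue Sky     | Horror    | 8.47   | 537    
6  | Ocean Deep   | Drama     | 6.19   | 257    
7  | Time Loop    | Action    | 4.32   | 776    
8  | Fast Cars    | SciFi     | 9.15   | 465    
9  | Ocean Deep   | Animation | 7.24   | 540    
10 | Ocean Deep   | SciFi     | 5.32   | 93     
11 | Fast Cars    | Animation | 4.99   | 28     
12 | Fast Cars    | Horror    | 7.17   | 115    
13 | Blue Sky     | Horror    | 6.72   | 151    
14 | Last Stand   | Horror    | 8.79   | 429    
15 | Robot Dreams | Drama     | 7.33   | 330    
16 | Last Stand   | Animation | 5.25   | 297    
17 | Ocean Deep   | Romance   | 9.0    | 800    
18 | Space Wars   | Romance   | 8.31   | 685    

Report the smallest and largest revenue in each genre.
SELECT genre, MIN(revenue), MAX(revenue)
FROM movies
GROUP BY genre

Result:
  Action: min=776, max=776
  Animation: min=28, max=540
  Drama: min=257, max=755
  Horror: min=115, max=537
  Romance: min=685, max=800
  SciFi: min=93, max=465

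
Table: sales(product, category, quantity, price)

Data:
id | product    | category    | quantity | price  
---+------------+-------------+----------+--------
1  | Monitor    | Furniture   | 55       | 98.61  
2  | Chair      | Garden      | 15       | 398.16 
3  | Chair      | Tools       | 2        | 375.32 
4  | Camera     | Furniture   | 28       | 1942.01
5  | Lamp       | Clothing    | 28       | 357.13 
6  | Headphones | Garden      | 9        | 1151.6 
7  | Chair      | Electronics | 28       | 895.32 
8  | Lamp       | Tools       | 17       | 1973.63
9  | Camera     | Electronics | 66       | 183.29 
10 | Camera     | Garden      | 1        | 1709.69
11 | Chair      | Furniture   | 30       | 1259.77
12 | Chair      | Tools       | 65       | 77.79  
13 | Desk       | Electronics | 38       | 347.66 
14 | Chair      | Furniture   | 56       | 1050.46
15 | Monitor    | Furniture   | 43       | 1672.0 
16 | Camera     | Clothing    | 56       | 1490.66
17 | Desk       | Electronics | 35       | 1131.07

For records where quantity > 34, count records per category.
SELECT category, COUNT(*)
FROM sales
WHERE quantity > 34
GROUP BY category

Note: WHERE filters rows before grouping.

Result:
  Clothing: 1
  Electronics: 3
  Furniture: 3
  Tools: 1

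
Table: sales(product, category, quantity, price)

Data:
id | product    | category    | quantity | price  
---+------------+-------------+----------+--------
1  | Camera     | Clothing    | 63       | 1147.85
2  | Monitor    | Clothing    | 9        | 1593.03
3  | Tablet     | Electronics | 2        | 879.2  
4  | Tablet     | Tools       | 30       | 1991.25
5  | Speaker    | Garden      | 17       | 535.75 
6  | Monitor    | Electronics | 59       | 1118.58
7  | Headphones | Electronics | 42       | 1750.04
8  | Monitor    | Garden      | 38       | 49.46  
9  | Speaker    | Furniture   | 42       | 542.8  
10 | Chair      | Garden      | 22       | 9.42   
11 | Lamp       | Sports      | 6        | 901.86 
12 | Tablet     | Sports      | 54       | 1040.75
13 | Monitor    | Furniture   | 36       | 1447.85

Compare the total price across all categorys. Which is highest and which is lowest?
SELECT category, SUM(price)
FROM sales
GROUP BY category
ORDER BY SUM(price)

All groups:
  Garden: 594.63
  Sports: 1942.61
  Furniture: 1990.65
  Tools: 1991.25
  Clothing: 2740.88
  Electronics: 3747.82

Highest: Electronics (3747.82)
Lowest: Garden (594.63)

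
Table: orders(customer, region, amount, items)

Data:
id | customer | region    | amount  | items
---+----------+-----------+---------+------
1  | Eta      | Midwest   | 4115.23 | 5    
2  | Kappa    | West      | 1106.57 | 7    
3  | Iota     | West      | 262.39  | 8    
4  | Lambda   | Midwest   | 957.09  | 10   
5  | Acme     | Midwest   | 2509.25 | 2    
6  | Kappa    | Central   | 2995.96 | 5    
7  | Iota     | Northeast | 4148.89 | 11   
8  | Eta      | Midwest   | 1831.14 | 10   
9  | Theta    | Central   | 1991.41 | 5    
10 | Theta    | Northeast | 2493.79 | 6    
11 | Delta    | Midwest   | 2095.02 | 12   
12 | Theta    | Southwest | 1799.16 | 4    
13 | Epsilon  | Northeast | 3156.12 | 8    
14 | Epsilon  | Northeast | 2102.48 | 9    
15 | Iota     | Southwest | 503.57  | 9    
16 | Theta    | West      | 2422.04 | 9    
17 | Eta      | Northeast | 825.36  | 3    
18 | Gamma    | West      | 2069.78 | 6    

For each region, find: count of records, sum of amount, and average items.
SELECT region,
       COUNT(*) as cnt,
       SUM(amount) as total_amount,
       AVG(items) as avg_items
FROM orders
GROUP BY region

Result:
  Central: 2 records, 4987.37 total amount, 5.00 avg items
  Midwest: 5 records, 11507.73 total amount, 7.80 avg items
  Northeast: 5 records, 12726.64 total amount, 7.40 avg items
  Southwest: 2 records, 2302.73 total amount, 6.50 avg items
  West: 4 records, 5860.78 total amount, 7.50 avg items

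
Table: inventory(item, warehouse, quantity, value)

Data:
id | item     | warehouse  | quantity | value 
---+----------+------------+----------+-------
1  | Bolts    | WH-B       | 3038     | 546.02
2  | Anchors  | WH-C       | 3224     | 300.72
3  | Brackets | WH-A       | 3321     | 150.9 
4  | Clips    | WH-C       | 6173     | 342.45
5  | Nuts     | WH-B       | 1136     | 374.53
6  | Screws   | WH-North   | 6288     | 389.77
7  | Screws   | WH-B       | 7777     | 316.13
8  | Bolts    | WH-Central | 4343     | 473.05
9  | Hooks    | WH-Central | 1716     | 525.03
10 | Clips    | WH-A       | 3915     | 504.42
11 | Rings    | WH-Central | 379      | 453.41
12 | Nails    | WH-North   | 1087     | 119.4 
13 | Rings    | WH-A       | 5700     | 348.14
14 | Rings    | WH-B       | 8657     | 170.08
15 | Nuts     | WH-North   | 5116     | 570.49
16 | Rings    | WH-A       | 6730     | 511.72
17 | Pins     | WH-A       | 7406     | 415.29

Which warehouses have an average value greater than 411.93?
SELECT warehouse, AVG(value)
FROM inventory
GROUP BY warehouse
HAVING AVG(value) > 411.93

Result:
  WH-Central: avg=483.83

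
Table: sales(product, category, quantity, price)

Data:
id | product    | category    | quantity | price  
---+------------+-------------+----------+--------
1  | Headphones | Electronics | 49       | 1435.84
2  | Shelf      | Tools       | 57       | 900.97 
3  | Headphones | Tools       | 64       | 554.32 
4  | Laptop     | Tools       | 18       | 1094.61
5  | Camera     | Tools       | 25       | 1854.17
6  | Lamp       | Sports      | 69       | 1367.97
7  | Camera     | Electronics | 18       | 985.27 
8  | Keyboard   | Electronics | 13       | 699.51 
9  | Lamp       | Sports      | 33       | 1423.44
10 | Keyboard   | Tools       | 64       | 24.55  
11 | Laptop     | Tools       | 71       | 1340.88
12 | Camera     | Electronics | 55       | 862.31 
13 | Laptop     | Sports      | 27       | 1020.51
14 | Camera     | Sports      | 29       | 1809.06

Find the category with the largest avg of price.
SELECT category, AVG(price) as val
FROM sales
GROUP BY category
ORDER BY val DESC
LIMIT 1

Result: Sports with avg(price) = 1405.25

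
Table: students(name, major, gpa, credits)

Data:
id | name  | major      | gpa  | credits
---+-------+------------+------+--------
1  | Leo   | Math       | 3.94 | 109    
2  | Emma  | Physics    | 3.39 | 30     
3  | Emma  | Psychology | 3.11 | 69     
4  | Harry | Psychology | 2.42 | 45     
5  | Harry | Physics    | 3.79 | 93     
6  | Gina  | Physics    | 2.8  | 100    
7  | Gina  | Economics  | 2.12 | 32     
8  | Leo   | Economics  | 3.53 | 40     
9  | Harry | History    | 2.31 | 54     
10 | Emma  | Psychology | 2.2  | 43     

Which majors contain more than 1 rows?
SELECT major, COUNT(*) as cnt
FROM students
GROUP BY major
HAVING COUNT(*) > 1

Result:
  Economics: 2
  Physics: 3
  Psychology: 3

Note: HAVING filters groups after aggregation, WHERE filters rows before.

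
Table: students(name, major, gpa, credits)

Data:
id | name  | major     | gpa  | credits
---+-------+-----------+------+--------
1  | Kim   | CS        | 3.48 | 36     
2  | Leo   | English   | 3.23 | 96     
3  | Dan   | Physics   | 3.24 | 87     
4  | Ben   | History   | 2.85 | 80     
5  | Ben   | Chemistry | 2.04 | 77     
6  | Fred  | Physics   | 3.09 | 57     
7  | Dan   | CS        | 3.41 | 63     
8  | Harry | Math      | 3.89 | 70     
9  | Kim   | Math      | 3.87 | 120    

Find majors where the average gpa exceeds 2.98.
SELECT major, AVG(gpa)
FROM students
GROUP BY major
HAVING AVG(gpa) > 2.98

Result:
  CS: avg=3.45
  English: avg=3.23
  Math: avg=3.88
  Physics: avg=3.17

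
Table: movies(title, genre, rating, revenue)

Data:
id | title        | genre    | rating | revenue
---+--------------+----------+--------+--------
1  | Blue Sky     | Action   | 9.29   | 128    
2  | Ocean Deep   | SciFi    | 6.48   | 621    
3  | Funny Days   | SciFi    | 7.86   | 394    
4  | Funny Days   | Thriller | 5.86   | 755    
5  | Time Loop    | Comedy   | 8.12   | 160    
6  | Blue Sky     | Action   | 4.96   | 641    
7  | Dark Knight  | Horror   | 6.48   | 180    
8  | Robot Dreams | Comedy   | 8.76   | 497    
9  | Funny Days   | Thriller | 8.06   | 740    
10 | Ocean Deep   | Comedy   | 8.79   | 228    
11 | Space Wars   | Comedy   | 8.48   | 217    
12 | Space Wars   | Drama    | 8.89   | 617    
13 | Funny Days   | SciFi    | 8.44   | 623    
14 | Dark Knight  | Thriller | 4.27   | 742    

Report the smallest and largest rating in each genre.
SELECT genre, MIN(rating), MAX(rating)
FROM movies
GROUP BY genre

Result:
  Action: min=4.96, max=9.29
  Comedy: min=8.12, max=8.79
  Drama: min=8.89, max=8.89
  Horror: min=6.48, max=6.48
  SciFi: min=6.48, max=8.44
  Thriller: min=4.27, max=8.06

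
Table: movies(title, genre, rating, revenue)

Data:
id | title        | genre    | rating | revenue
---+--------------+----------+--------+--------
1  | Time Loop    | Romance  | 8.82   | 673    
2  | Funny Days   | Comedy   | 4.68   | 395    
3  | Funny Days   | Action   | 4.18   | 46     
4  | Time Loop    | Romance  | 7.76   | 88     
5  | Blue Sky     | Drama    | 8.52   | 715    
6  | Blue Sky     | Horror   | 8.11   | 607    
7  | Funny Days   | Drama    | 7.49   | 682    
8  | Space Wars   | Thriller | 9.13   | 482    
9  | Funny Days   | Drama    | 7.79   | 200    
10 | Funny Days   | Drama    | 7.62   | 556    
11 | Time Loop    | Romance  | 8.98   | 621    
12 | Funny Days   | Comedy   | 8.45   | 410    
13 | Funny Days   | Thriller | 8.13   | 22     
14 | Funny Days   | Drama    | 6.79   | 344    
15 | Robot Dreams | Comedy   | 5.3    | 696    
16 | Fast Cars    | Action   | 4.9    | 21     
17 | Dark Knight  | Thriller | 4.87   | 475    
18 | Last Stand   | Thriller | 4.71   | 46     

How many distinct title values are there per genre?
SELECT genre, COUNT(DISTINCT title)
FROM movies
GROUP BY genre

Result:
  Action: 2 distinct
  Comedy: 2 distinct
  Drama: 2 distinct
  Horror: 1 distinct
  Romance: 1 distinct
  Thriller: 4 distinct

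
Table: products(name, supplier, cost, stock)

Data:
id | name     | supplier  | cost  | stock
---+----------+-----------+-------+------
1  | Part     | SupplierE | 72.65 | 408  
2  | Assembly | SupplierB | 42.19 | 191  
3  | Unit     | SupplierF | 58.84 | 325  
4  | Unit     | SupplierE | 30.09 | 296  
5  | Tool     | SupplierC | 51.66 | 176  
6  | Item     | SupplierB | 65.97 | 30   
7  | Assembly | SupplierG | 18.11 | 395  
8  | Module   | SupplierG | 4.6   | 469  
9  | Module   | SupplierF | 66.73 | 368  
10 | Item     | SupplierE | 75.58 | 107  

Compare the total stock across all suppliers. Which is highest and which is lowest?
SELECT supplier, SUM(stock)
FROM products
GROUP BY supplier
ORDER BY SUM(stock)

All groups:
  SupplierC: 176
  SupplierB: 221
  SupplierF: 693
  SupplierE: 811
  SupplierG: 864

Highest: SupplierG (864)
Lowest: SupplierC (176)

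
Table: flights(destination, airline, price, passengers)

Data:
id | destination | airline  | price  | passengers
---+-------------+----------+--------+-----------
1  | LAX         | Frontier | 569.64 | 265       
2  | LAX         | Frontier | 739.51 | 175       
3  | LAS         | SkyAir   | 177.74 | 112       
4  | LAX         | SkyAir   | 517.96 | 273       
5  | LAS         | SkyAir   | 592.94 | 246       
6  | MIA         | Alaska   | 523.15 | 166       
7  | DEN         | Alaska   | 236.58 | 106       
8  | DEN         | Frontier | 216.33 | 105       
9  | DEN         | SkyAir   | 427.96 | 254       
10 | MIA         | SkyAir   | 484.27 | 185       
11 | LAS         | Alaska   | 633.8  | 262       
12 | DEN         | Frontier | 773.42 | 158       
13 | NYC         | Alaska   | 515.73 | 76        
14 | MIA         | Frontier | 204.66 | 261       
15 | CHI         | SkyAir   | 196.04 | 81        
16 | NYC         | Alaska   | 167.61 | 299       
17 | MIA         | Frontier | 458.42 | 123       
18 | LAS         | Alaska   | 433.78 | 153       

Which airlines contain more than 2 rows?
SELECT airline, COUNT(*) as cnt
FROM flights
GROUP BY airline
HAVING COUNT(*) > 2

Result:
  Alaska: 6
  Frontier: 6
  SkyAir: 6

Note: HAVING filters groups after aggregation, WHERE filters rows before.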